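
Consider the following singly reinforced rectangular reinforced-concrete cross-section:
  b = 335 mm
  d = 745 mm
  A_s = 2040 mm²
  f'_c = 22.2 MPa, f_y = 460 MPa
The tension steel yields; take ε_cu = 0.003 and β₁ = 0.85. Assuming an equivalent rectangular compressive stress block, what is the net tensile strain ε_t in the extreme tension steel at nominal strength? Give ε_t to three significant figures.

a = A_s f_y/(0.85 f'_c b) = 148.45 mm.
β₁ = 0.85, so c = a/β₁ = 148.45/0.85 = 174.65 mm.
From the linear strain diagram with ε_cu = 0.003: ε_t = 0.003 (d − c)/c = 0.003 × (745 − 174.65)/174.65 = 0.00980.
Since ε_t ≥ 0.005, the section is tension-controlled.

ε_t ≈ 0.00980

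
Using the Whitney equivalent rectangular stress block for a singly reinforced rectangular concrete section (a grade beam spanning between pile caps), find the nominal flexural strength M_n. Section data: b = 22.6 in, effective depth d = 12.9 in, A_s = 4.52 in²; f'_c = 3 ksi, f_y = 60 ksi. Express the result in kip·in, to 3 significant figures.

M_n ≈ 2860 kip·in

T = A_s f_y = 4.52 × 60 = 271.2 kips.
a = T/(0.85 f'_c b) = 271.2/(0.85 × 3 × 22.6) = 4.706 in.
M_n = T(d − a/2) = 271.2 × (12.9 − 2.353) = 2860.3 kip·in.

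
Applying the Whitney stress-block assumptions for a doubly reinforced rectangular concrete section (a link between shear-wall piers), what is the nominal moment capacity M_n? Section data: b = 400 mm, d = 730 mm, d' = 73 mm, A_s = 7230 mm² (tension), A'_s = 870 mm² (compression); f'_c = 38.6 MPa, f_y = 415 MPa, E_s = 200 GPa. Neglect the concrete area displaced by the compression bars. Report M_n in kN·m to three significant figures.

Assume both tension and compression steel yield.
Net tension couple steel: A_s − A'_s = 6360 mm².
a = (A_s − A'_s) f_y / (0.85 f'_c b) = 2639400/(0.85 × 38.6 × 400) = 201.11 mm.
c = a/β₁ = 201.11/0.774 = 259.83 mm; ε'_s = 0.003(c − d')/c = 0.0022 ≥ f_y/E_s = 0.0021, so compression steel does yield.
M_n = (A_s − A'_s) f_y (d − a/2) + A'_s f_y (d − d') = [2639400 × (730 − 100.555) + 361050 × (730 − 73)] × 10⁻⁶ = 1661.36 + 237.21 = 1898.57 kN·m.

M_n ≈ 1900 kN·m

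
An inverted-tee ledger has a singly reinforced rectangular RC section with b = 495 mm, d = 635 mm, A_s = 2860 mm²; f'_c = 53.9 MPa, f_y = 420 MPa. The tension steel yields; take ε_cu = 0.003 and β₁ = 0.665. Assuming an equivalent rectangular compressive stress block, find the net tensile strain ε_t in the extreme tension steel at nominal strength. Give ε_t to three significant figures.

a = A_s f_y/(0.85 f'_c b) = 52.97 mm.
β₁ = 0.665, so c = a/β₁ = 52.97/0.665 = 79.65 mm.
From the linear strain diagram with ε_cu = 0.003: ε_t = 0.003 (d − c)/c = 0.003 × (635 − 79.65)/79.65 = 0.0209.
Since ε_t ≥ 0.005, the section is tension-controlled.

ε_t ≈ 0.0209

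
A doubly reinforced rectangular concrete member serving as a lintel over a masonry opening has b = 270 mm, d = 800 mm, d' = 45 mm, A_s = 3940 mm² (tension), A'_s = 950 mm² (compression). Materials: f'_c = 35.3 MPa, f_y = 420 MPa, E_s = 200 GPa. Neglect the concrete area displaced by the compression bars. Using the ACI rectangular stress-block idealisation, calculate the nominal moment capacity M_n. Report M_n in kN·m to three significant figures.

Assume both tension and compression steel yield.
Net tension couple steel: A_s − A'_s = 2990 mm².
a = (A_s − A'_s) f_y / (0.85 f'_c b) = 1255800/(0.85 × 35.3 × 270) = 155.01 mm.
c = a/β₁ = 155.01/0.798 = 194.25 mm; ε'_s = 0.003(c − d')/c = 0.0023 ≥ f_y/E_s = 0.0021, so compression steel does yield.
M_n = (A_s − A'_s) f_y (d − a/2) + A'_s f_y (d − d') = [1255800 × (800 − 77.505) + 399000 × (800 − 45)] × 10⁻⁶ = 907.31 + 301.25 = 1208.56 kN·m.

M_n ≈ 1210 kN·m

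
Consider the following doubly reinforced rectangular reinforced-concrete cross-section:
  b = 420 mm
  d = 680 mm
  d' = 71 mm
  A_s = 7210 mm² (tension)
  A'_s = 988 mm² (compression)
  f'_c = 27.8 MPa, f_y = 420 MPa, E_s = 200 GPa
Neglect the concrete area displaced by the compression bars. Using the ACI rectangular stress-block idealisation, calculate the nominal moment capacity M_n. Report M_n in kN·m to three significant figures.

Assume both tension and compression steel yield.
Net tension couple steel: A_s − A'_s = 6222 mm².
a = (A_s − A'_s) f_y / (0.85 f'_c b) = 2613240/(0.85 × 27.8 × 420) = 263.31 mm.
c = a/β₁ = 263.31/0.85 = 309.78 mm; ε'_s = 0.003(c − d')/c = 0.0023 ≥ f_y/E_s = 0.0021, so compression steel does yield.
M_n = (A_s − A'_s) f_y (d − a/2) + A'_s f_y (d − d') = [2613240 × (680 − 131.655) + 414960 × (680 − 71)] × 10⁻⁶ = 1432.96 + 252.71 = 1685.67 kN·m.

M_n ≈ 1690 kN·m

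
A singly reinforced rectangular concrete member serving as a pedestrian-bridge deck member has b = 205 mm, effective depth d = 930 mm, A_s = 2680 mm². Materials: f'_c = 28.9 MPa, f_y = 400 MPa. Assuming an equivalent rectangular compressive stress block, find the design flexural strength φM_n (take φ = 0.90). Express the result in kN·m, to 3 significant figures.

T = A_s f_y = 2680 × 400 = 1072000 N = 1072 kN.
From C = T: a = T/(0.85 f'_c b) = 1072000/(0.85 × 28.9 × 205) = 212.87 mm.
M_n = T(d − a/2) = 1072 kN × (930 − 106.435) mm = 882.86 kN·m.
φM_n = 0.90 × 882.86 = 794.57 kN·m.

φM_n ≈ 795 kN·m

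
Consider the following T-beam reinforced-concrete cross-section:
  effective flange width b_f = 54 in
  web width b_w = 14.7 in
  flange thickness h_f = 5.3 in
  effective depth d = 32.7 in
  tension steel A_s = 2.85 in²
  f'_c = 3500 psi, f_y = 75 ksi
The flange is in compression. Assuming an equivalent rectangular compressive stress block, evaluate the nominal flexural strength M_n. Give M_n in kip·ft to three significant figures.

Tension: T = A_s f_y = 2.85 × 75 = 213.75 kips.
Try a within the flange: a = T/(0.85 f'_c b_f) = 213.75/(0.85 × 3.5 × 54) = 1.331 in.
Since a = 1.331 ≤ h_f = 5.3 in, the stress block lies entirely in the flange; analyse as a rectangular beam of width b_f.
M_n = T(d − a/2) = 213.75 × (32.7 − 0.6655) = 6847.4 kip·in.
M_n = 6847.4/12 = 570.62 kip·ft.

M_n ≈ 571 kip·ft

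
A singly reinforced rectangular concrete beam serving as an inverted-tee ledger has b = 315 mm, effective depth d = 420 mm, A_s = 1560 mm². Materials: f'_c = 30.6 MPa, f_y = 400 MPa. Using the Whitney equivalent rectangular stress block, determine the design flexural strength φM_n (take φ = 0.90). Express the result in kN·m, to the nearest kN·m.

T = A_s f_y = 1560 × 400 = 624000 N = 624 kN.
From C = T: a = T/(0.85 f'_c b) = 624000/(0.85 × 30.6 × 315) = 76.16 mm.
M_n = T(d − a/2) = 624 kN × (420 − 38.08) mm = 238.32 kN·m.
φM_n = 0.90 × 238.32 = 214.49 kN·m.

φM_n ≈ 214 kN·m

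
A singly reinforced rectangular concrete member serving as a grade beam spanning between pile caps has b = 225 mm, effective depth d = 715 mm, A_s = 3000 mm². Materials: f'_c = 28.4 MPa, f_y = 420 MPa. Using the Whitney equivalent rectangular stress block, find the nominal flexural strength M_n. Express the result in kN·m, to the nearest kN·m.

M_n ≈ 755 kN·m

T = A_s f_y = 3000 × 420 = 1260000 N = 1260 kN.
From C = T: a = T/(0.85 f'_c b) = 1260000/(0.85 × 28.4 × 225) = 231.98 mm.
M_n = T(d − a/2) = 1260 kN × (715 − 115.99) mm = 754.75 kN·m.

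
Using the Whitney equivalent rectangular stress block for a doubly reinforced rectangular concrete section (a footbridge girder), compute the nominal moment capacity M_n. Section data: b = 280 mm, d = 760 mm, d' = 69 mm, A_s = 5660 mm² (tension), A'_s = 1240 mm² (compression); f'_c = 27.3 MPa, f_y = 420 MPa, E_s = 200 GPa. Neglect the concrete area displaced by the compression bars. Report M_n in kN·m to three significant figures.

M_n ≈ 1510 kN·m

Assume both tension and compression steel yield.
Net tension couple steel: A_s − A'_s = 4420 mm².
a = (A_s − A'_s) f_y / (0.85 f'_c b) = 1856400/(0.85 × 27.3 × 280) = 285.71 mm.
c = a/β₁ = 285.71/0.85 = 336.13 mm; ε'_s = 0.003(c − d')/c = 0.0024 ≥ f_y/E_s = 0.0021, so compression steel does yield.
M_n = (A_s − A'_s) f_y (d − a/2) + A'_s f_y (d − d') = [1856400 × (760 − 142.855) + 520800 × (760 − 69)] × 10⁻⁶ = 1145.67 + 359.87 = 1505.54 kN·m.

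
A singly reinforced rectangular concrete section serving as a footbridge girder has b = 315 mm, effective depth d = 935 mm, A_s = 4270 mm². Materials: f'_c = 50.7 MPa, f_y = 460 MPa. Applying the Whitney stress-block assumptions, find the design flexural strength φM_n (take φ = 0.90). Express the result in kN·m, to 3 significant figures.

T = A_s f_y = 4270 × 460 = 1964200 N = 1964.2 kN.
From C = T: a = T/(0.85 f'_c b) = 1964200/(0.85 × 50.7 × 315) = 144.69 mm.
M_n = T(d − a/2) = 1964.2 kN × (935 − 72.345) mm = 1694.43 kN·m.
φM_n = 0.90 × 1694.43 = 1524.99 kN·m.

φM_n ≈ 1520 kN·m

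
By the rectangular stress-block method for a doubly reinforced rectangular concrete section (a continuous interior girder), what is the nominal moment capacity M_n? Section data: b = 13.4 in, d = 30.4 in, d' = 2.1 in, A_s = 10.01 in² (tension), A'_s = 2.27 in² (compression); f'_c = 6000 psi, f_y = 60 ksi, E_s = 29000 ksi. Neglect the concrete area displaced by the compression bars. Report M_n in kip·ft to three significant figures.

Assume both steels yield.
a = (A_s − A'_s) f_y/(0.85 f'_c b) = (10.01 − 2.27) × 60/(0.85 × 6 × 13.4) = 6.795 in.
c = a/β₁ = 6.795/0.75 = 9.060 in; ε'_s = 0.003(c − d')/c = 0.0023 ≥ ε_y = 0.0021, so the compression steel yields.
M_n = (A_s − A'_s) f_y (d − a/2) + A'_s f_y (d − d') = 464.4 × (30.4 − 3.3975) + 136.2 × (30.4 − 2.1) = 12540.0 + 3854.5 = 16394.5 kip·in = 16394.5/12 = 1366.21 kip·ft.

M_n ≈ 1370 kip·ft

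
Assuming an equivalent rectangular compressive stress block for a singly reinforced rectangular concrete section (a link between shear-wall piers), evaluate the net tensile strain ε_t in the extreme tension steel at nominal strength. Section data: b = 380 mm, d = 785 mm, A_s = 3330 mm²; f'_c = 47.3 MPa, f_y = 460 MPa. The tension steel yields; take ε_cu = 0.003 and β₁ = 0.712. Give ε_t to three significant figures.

ε_t ≈ 0.0137

a = A_s f_y/(0.85 f'_c b) = 100.26 mm.
β₁ = 0.712, so c = a/β₁ = 100.26/0.712 = 140.81 mm.
From the linear strain diagram with ε_cu = 0.003: ε_t = 0.003 (d − c)/c = 0.003 × (785 − 140.81)/140.81 = 0.0137.
Since ε_t ≥ 0.005, the section is tension-controlled.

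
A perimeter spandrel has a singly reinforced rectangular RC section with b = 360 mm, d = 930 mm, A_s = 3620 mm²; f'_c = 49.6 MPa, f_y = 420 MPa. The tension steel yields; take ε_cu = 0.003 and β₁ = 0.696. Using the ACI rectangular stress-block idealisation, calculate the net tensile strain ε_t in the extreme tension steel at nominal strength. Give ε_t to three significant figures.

a = A_s f_y/(0.85 f'_c b) = 100.17 mm.
β₁ = 0.696, so c = a/β₁ = 100.17/0.696 = 143.92 mm.
From the linear strain diagram with ε_cu = 0.003: ε_t = 0.003 (d − c)/c = 0.003 × (930 − 143.92)/143.92 = 0.0164.
Since ε_t ≥ 0.005, the section is tension-controlled.

ε_t ≈ 0.0164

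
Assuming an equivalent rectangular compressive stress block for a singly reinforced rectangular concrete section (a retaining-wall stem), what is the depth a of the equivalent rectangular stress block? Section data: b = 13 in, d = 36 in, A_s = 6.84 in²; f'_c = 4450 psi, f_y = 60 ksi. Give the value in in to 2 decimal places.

a ≈ 8.35 in

T = A_s f_y = 6.84 × 60 = 410.4 kips.
a = T/(0.85 f'_c b) = 410.4/(0.85 × 4.45 × 13) = 8.35 in.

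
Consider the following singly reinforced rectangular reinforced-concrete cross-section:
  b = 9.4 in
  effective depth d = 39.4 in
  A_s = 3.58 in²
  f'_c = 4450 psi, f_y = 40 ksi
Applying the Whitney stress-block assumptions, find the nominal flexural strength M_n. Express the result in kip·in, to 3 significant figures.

M_n ≈ 5350 kip·in

T = A_s f_y = 3.58 × 40 = 143.2 kips.
a = T/(0.85 f'_c b) = 143.2/(0.85 × 4.45 × 9.4) = 4.028 in.
M_n = T(d − a/2) = 143.2 × (39.4 − 2.014) = 5353.7 kip·in.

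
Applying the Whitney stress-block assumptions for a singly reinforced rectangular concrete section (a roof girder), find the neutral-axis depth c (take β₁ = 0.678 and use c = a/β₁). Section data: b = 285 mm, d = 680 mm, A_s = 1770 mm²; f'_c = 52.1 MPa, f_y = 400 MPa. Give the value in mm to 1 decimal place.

c ≈ 82.7 mm

T = A_s f_y = 1770 × 400 = 708000 N = 708 kN.
Setting C = 0.85 f'_c a b equal to T: a = 708000/(0.85 × 52.1 × 285) = 56.096 mm.
With β₁ = 0.678, c = a/β₁ = 56.096/0.678 = 82.7 mm.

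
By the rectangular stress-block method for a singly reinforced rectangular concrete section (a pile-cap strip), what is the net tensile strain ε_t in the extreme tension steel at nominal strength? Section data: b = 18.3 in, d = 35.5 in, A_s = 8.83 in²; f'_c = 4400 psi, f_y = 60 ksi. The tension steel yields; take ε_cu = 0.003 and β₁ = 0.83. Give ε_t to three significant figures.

ε_t ≈ 0.00842

a = A_s f_y/(0.85 f'_c b) = 7.741 in.
β₁ = 0.83, so c = a/β₁ = 7.741/0.83 = 9.327 in.
From the linear strain diagram with ε_cu = 0.003: ε_t = 0.003 (d − c)/c = 0.003 × (35.5 − 9.327)/9.327 = 0.00842.
Since ε_t ≥ 0.005, the section is tension-controlled.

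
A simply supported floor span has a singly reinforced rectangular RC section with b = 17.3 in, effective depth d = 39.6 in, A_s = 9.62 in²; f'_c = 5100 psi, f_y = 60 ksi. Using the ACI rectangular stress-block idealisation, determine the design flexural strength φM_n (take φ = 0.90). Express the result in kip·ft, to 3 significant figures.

φM_n ≈ 1550 kip·ft

T = A_s f_y = 9.62 × 60 = 577.2 kips.
a = T/(0.85 f'_c b) = 577.2/(0.85 × 5.1 × 17.3) = 7.696 in.
M_n = T(d − a/2) = 577.2 × (39.6 − 3.848) = 20636.1 kip·in = 20636.1/12 = 1719.68 kip·ft.
φM_n = 0.90 × 1719.68 = 1547.71 kip·ft.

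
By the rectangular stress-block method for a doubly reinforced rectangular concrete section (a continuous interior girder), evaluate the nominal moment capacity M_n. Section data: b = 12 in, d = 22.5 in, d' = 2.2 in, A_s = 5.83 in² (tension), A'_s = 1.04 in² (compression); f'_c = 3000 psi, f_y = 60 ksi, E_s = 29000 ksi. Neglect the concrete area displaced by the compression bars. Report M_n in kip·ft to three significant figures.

M_n ≈ 532 kip·ft

Assume both steels yield.
a = (A_s − A'_s) f_y/(0.85 f'_c b) = (5.83 − 1.04) × 60/(0.85 × 3 × 12) = 9.392 in.
c = a/β₁ = 9.392/0.85 = 11.049 in; ε'_s = 0.003(c − d')/c = 0.0024 ≥ ε_y = 0.0021, so the compression steel yields.
M_n = (A_s − A'_s) f_y (d − a/2) + A'_s f_y (d − d') = 287.4 × (22.5 − 4.696) + 62.4 × (22.5 − 2.2) = 5116.9 + 1266.7 = 6383.6 kip·in = 6383.6/12 = 531.97 kip·ft.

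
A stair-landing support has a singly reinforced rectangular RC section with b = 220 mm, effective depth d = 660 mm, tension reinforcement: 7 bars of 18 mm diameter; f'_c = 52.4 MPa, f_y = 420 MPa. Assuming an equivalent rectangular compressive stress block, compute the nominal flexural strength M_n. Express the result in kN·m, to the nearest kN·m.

M_n ≈ 464 kN·m

A_s = 7 × 254 = 1778 mm².
T = A_s f_y = 1778 × 420 = 746760 N = 746.76 kN.
From C = T: a = T/(0.85 f'_c b) = 746760/(0.85 × 52.4 × 220) = 76.21 mm.
M_n = T(d − a/2) = 746.76 kN × (660 − 38.105) mm = 464.41 kN·m.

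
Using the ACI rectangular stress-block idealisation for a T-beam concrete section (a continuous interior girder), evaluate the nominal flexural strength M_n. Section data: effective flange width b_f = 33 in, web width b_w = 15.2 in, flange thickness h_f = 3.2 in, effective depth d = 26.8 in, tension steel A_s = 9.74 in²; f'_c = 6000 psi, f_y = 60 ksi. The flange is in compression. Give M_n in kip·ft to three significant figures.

M_n ≈ 1220 kip·ft

Tension: T = A_s f_y = 9.74 × 60 = 584.4 kips.
Try a within the flange: a = T/(0.85 f'_c b_f) = 584.4/(0.85 × 6 × 33) = 3.472 in.
a = 3.472 > h_f = 3.2 in: the block extends into the web. Split into flange-overhang and web parts.
C_f = 0.85 f'_c (b_f − b_w) h_f = 0.85 × 6 × (33 − 15.2) × 3.2 = 290.5 kips.
Remaining web compression depth: a_w = (T − C_f)/(0.85 f'_c b_w) = (584.4 − 290.5)/(0.85 × 6 × 15.2) = 3.791 in.
M_n = C_f(d − h_f/2) + (T − C_f)(d − a_w/2) = 290.5 × (26.8 − 1.6) + 293.9 × (26.8 − 1.8955) = 7320.6 + 7319.4 = 14640.0 kip·in.
M_n = 14640.0/12 = 1220.00 kip·ft.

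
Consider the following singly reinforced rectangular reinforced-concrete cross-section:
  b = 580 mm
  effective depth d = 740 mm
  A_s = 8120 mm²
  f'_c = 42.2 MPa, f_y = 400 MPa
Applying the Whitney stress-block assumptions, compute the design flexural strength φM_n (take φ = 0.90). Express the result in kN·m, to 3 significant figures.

φM_n ≈ 1930 kN·m

T = A_s f_y = 8120 × 400 = 3248000 N = 3248 kN.
From C = T: a = T/(0.85 f'_c b) = 3248000/(0.85 × 42.2 × 580) = 156.12 mm.
M_n = T(d − a/2) = 3248 kN × (740 − 78.06) mm = 2149.98 kN·m.
φM_n = 0.90 × 2149.98 = 1934.98 kN·m.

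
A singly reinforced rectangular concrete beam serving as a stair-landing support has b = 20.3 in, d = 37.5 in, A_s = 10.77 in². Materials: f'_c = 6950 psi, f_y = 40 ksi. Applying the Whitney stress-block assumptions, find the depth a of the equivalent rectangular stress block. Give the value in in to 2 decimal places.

a ≈ 3.59 in

T = A_s f_y = 10.77 × 40 = 430.8 kips.
a = T/(0.85 f'_c b) = 430.8/(0.85 × 6.95 × 20.3) = 3.59 in.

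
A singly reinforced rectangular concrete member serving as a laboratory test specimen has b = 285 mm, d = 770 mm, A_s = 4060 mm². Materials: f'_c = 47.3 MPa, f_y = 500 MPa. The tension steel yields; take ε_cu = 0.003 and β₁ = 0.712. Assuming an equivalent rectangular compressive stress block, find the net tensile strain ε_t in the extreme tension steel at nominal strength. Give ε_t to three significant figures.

a = A_s f_y/(0.85 f'_c b) = 177.16 mm.
β₁ = 0.712, so c = a/β₁ = 177.16/0.712 = 248.82 mm.
From the linear strain diagram with ε_cu = 0.003: ε_t = 0.003 (d − c)/c = 0.003 × (770 − 248.82)/248.82 = 0.00628.
Since ε_t ≥ 0.005, the section is tension-controlled.

ε_t ≈ 0.00628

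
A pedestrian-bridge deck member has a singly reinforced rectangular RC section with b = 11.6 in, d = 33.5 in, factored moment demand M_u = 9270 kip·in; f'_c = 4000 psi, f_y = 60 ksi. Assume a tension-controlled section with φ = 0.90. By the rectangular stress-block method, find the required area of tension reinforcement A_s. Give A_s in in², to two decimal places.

M_n = M_u/φ = 9270/0.90 = 10300 kip·in.
From M_n = 0.85 f'_c a b (d − a/2):
a = d − √(d² − 2M_n/(0.85 f'_c b)) = 33.5 − √(33.5² − 2 × 10300/(0.85 × 4 × 11.6)) = 9.006 in.
A_s = 0.85 f'_c a b / f_y = 0.85 × 4 × 9.006 × 11.6 / 60 = 5.920 in².

A_s ≈ 5.92 in²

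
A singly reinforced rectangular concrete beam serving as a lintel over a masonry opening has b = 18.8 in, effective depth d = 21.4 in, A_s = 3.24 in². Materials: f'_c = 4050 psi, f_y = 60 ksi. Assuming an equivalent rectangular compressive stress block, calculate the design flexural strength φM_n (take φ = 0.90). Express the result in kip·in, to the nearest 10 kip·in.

φM_n ≈ 3480 kip·in

T = A_s f_y = 3.24 × 60 = 194.4 kips.
a = T/(0.85 f'_c b) = 194.4/(0.85 × 4.05 × 18.8) = 3.004 in.
M_n = T(d − a/2) = 194.4 × (21.4 − 1.502) = 3868.2 kip·in.
φM_n = 0.90 × 3868.2 = 3481.4 kip·in.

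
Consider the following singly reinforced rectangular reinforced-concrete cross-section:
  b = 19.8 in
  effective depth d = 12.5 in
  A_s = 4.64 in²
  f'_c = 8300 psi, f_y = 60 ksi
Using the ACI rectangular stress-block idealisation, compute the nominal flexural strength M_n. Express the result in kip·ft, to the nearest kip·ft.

M_n ≈ 267 kip·ft

T = A_s f_y = 4.64 × 60 = 278.4 kips.
a = T/(0.85 f'_c b) = 278.4/(0.85 × 8.3 × 19.8) = 1.993 in.
M_n = T(d − a/2) = 278.4 × (12.5 − 0.9965) = 3202.6 kip·in = 3202.6/12 = 266.88 kip·ft.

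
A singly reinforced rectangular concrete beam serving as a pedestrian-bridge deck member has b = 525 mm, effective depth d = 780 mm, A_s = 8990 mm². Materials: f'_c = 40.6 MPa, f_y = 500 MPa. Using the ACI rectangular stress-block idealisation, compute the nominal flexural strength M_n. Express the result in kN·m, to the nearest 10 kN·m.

T = A_s f_y = 8990 × 500 = 4495000 N = 4495 kN.
From C = T: a = T/(0.85 f'_c b) = 4495000/(0.85 × 40.6 × 525) = 248.10 mm.
M_n = T(d − a/2) = 4495 kN × (780 − 124.05) mm = 2948.50 kN·m.

M_n ≈ 2950 kN·m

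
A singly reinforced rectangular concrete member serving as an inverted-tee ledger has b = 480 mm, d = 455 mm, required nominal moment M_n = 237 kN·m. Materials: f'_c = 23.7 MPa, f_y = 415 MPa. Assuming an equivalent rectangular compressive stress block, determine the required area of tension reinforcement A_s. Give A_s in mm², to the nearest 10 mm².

A_s ≈ 1340 mm²

With M_n = 0.85 f'_c a b (d − a/2), solve the quadratic for a:
a = d − √(d² − 2M_n/(0.85 f'_c b)) = 455 − √(455² − 2 × 237×10⁶/(0.85 × 23.7 × 480)) = 57.50 mm.
A_s = 0.85 f'_c a b / f_y = 0.85 × 23.7 × 57.50 × 480 / 415 = 1339.8 mm².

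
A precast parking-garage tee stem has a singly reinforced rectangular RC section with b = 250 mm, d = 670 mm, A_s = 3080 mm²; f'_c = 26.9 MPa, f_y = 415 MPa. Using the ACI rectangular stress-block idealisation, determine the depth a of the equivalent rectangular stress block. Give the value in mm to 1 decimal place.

a ≈ 223.6 mm

T = A_s f_y = 3080 × 415 = 1278200 N = 1278.2 kN.
Setting C = 0.85 f'_c a b equal to T: a = 1278200/(0.85 × 26.9 × 250) = 223.6 mm.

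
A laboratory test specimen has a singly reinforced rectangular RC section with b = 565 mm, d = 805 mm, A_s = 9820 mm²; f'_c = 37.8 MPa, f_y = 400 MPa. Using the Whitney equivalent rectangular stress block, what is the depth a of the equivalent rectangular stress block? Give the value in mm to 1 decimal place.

T = A_s f_y = 9820 × 400 = 3928000 N = 3928 kN.
Setting C = 0.85 f'_c a b equal to T: a = 3928000/(0.85 × 37.8 × 565) = 216.4 mm.

a ≈ 216.4 mm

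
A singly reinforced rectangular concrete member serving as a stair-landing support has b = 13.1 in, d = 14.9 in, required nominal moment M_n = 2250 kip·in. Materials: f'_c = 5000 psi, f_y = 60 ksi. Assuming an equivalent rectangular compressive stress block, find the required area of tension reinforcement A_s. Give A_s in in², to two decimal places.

A_s ≈ 2.80 in²

From M_n = 0.85 f'_c a b (d − a/2):
a = d − √(d² − 2M_n/(0.85 f'_c b)) = 14.9 − √(14.9² − 2 × 2250/(0.85 × 5 × 13.1)) = 3.018 in.
A_s = 0.85 f'_c a b / f_y = 0.85 × 5 × 3.018 × 13.1 / 60 = 2.800 in².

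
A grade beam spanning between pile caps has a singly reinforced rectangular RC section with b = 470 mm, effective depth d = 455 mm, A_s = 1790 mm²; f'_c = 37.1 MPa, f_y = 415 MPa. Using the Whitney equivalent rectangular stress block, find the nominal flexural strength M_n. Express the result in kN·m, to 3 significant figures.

M_n ≈ 319 kN·m

T = A_s f_y = 1790 × 415 = 742850 N = 742.85 kN.
From C = T: a = T/(0.85 f'_c b) = 742850/(0.85 × 37.1 × 470) = 50.12 mm.
M_n = T(d − a/2) = 742.85 kN × (455 − 25.06) mm = 319.38 kN·m.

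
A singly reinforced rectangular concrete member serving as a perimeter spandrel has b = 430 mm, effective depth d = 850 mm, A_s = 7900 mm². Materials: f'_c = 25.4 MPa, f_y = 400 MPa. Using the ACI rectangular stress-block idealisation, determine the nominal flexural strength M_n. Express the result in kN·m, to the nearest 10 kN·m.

M_n ≈ 2150 kN·m

T = A_s f_y = 7900 × 400 = 3160000 N = 3160 kN.
From C = T: a = T/(0.85 f'_c b) = 3160000/(0.85 × 25.4 × 430) = 340.38 mm.
M_n = T(d − a/2) = 3160 kN × (850 − 170.19) mm = 2148.20 kN·m.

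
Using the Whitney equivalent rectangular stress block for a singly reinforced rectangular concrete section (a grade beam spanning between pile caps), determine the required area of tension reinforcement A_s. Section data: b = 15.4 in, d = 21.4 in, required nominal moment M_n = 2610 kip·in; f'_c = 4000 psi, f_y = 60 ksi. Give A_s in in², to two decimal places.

From M_n = 0.85 f'_c a b (d − a/2):
a = d − √(d² − 2M_n/(0.85 f'_c b)) = 21.4 − √(21.4² − 2 × 2610/(0.85 × 4 × 15.4)) = 2.472 in.
A_s = 0.85 f'_c a b / f_y = 0.85 × 4 × 2.472 × 15.4 / 60 = 2.157 in².

A_s ≈ 2.16 in²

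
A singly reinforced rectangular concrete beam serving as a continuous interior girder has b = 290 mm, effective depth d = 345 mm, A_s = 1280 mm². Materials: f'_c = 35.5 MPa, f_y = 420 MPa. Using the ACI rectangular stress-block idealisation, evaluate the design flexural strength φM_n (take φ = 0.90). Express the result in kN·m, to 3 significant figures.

T = A_s f_y = 1280 × 420 = 537600 N = 537.6 kN.
From C = T: a = T/(0.85 f'_c b) = 537600/(0.85 × 35.5 × 290) = 61.43 mm.
M_n = T(d − a/2) = 537.6 kN × (345 − 30.715) mm = 168.96 kN·m.
φM_n = 0.90 × 168.96 = 152.06 kN·m.

φM_n ≈ 152 kN·m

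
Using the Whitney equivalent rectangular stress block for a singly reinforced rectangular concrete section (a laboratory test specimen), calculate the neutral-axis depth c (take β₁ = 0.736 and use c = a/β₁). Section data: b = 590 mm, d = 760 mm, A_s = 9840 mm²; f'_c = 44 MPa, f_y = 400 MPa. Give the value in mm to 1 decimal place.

c ≈ 242.4 mm

T = A_s f_y = 9840 × 400 = 3936000 N = 3936 kN.
Setting C = 0.85 f'_c a b equal to T: a = 3936000/(0.85 × 44 × 590) = 178.374 mm.
With β₁ = 0.736, c = a/β₁ = 178.374/0.736 = 242.4 mm.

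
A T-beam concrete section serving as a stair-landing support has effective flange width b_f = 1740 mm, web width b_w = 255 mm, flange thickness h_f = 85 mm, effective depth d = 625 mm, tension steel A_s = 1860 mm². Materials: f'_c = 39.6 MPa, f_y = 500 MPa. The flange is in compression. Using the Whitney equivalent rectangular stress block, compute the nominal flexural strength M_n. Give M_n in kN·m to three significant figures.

M_n ≈ 574 kN·m

Tension: T = A_s f_y = 1860 × 500 = 930000 N.
Try a within the flange: a = T/(0.85 f'_c b_f) = 930000/(0.85 × 39.6 × 1740) = 15.88 mm.
Since a = 15.88 ≤ h_f = 85 mm, the stress block lies entirely in the flange; analyse as a rectangular beam of width b_f.
M_n = T(d − a/2) = 930000 × (625 − 7.94) = 573.87 × 10⁶ N·mm.
M_n = 573.87 kN·m.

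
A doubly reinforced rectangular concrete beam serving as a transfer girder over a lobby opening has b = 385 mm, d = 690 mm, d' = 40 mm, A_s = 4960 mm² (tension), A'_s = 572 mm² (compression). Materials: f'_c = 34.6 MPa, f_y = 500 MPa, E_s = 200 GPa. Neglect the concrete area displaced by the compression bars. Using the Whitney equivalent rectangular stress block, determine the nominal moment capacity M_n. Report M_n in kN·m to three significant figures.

M_n ≈ 1490 kN·m

Assume both tension and compression steel yield.
Net tension couple steel: A_s − A'_s = 4388 mm².
a = (A_s − A'_s) f_y / (0.85 f'_c b) = 2194000/(0.85 × 34.6 × 385) = 193.77 mm.
c = a/β₁ = 193.77/0.803 = 241.31 mm; ε'_s = 0.003(c − d')/c = 0.0025 ≥ f_y/E_s = 0.0025, so compression steel does yield.
M_n = (A_s − A'_s) f_y (d − a/2) + A'_s f_y (d − d') = [2194000 × (690 − 96.885) + 286000 × (690 − 40)] × 10⁻⁶ = 1301.29 + 185.90 = 1487.19 kN·m.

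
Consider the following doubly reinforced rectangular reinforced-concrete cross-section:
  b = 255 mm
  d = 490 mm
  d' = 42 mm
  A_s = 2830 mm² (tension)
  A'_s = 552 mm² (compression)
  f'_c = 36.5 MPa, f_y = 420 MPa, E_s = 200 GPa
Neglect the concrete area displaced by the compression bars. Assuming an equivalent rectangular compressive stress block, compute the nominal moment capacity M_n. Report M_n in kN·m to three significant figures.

M_n ≈ 515 kN·m

Assume both tension and compression steel yield.
Net tension couple steel: A_s − A'_s = 2278 mm².
a = (A_s − A'_s) f_y / (0.85 f'_c b) = 956760/(0.85 × 36.5 × 255) = 120.93 mm.
c = a/β₁ = 120.93/0.789 = 153.27 mm; ε'_s = 0.003(c − d')/c = 0.0022 ≥ f_y/E_s = 0.0021, so compression steel does yield.
M_n = (A_s − A'_s) f_y (d − a/2) + A'_s f_y (d − d') = [956760 × (490 − 60.465) + 231840 × (490 − 42)] × 10⁻⁶ = 410.96 + 103.86 = 514.82 kN·m.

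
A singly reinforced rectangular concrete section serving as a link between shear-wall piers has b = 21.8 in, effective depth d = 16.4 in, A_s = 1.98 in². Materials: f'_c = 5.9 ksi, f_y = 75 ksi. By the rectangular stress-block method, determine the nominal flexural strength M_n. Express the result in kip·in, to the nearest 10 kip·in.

T = A_s f_y = 1.98 × 75 = 148.5 kips.
a = T/(0.85 f'_c b) = 148.5/(0.85 × 5.9 × 21.8) = 1.358 in.
M_n = T(d − a/2) = 148.5 × (16.4 − 0.679) = 2334.6 kip·in.

M_n ≈ 2330 kip·in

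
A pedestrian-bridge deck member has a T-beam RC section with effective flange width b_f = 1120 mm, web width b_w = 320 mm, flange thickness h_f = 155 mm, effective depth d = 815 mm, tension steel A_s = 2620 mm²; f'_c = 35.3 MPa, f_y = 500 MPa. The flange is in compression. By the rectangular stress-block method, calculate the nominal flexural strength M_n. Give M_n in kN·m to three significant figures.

Tension: T = A_s f_y = 2620 × 500 = 1310000 N.
Try a within the flange: a = T/(0.85 f'_c b_f) = 1310000/(0.85 × 35.3 × 1120) = 38.98 mm.
Since a = 38.98 ≤ h_f = 155 mm, the stress block lies entirely in the flange; analyse as a rectangular beam of width b_f.
M_n = T(d − a/2) = 1310000 × (815 − 19.49) = 1042.12 × 10⁶ N·mm.
M_n = 1042.12 kN·m.

M_n ≈ 1040 kN·m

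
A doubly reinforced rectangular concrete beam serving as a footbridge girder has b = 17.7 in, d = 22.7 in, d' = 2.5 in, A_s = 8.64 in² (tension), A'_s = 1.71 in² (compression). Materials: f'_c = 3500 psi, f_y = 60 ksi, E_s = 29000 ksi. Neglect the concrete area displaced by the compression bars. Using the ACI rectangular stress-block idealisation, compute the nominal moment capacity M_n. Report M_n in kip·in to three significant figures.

M_n ≈ 9870 kip·in

Assume both steels yield.
a = (A_s − A'_s) f_y/(0.85 f'_c b) = (8.64 − 1.71) × 60/(0.85 × 3.5 × 17.7) = 7.896 in.
c = a/β₁ = 7.896/0.85 = 9.289 in; ε'_s = 0.003(c − d')/c = 0.0022 ≥ ε_y = 0.0021, so the compression steel yields.
M_n = (A_s − A'_s) f_y (d − a/2) + A'_s f_y (d − d') = 415.8 × (22.7 − 3.948) + 102.6 × (22.7 − 2.5) = 7797.1 + 2072.5 = 9869.6 kip·in.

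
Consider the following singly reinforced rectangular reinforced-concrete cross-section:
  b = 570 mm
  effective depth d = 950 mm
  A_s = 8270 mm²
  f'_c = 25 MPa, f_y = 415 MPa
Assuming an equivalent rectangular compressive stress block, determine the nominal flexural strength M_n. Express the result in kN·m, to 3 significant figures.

M_n ≈ 2770 kN·m

T = A_s f_y = 8270 × 415 = 3432050 N = 3432.05 kN.
From C = T: a = T/(0.85 f'_c b) = 3432050/(0.85 × 25 × 570) = 283.35 mm.
M_n = T(d − a/2) = 3432.05 kN × (950 − 141.675) mm = 2774.21 kN·m.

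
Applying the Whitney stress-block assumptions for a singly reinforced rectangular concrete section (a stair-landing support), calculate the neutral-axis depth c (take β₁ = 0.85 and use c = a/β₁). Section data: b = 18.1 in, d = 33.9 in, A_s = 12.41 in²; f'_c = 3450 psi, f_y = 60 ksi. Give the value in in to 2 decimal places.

c ≈ 16.50 in

T = A_s f_y = 12.41 × 60 = 744.6 kips.
a = T/(0.85 f'_c b) = 744.6/(0.85 × 3.45 × 18.1) = 14.0283 in.
With β₁ = 0.85, c = a/β₁ = 14.0283/0.85 = 16.50 in.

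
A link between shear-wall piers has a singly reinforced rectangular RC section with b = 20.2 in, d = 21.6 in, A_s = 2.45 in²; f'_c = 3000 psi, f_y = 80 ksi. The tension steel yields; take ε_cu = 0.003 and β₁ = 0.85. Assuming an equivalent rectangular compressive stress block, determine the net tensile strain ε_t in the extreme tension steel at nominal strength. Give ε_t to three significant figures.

ε_t ≈ 0.0115

a = A_s f_y/(0.85 f'_c b) = 3.805 in.
β₁ = 0.85, so c = a/β₁ = 3.805/0.85 = 4.476 in.
From the linear strain diagram with ε_cu = 0.003: ε_t = 0.003 (d − c)/c = 0.003 × (21.6 − 4.476)/4.476 = 0.0115.
Since ε_t ≥ 0.005, the section is tension-controlled.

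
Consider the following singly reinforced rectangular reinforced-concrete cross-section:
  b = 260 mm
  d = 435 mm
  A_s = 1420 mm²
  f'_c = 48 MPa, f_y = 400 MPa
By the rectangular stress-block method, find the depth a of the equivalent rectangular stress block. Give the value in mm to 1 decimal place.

T = A_s f_y = 1420 × 400 = 568000 N = 568 kN.
Setting C = 0.85 f'_c a b equal to T: a = 568000/(0.85 × 48 × 260) = 53.5 mm.

a ≈ 53.5 mm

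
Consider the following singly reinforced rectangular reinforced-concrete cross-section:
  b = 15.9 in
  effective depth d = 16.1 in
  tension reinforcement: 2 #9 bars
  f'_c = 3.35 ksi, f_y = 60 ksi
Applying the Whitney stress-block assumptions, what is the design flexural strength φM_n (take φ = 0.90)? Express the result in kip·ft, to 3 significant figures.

A_s = 2 × 1 = 2 in².
T = A_s f_y = 2 × 60 = 120 kips.
a = T/(0.85 f'_c b) = 120/(0.85 × 3.35 × 15.9) = 2.650 in.
M_n = T(d − a/2) = 120 × (16.1 − 1.325) = 1773.0 kip·in = 1773.0/12 = 147.75 kip·ft.
φM_n = 0.90 × 147.75 = 132.98 kip·ft.

φM_n ≈ 133 kip·ft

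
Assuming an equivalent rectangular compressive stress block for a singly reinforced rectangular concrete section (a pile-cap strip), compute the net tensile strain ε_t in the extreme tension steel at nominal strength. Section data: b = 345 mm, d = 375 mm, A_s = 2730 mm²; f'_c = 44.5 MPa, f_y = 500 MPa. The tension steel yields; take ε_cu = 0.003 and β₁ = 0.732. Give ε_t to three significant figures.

a = A_s f_y/(0.85 f'_c b) = 104.60 mm.
β₁ = 0.732, so c = a/β₁ = 104.60/0.732 = 142.90 mm.
From the linear strain diagram with ε_cu = 0.003: ε_t = 0.003 (d − c)/c = 0.003 × (375 − 142.90)/142.90 = 0.00487.
ε_t is between 0.004 and 0.005 — transition zone.

ε_t ≈ 0.00487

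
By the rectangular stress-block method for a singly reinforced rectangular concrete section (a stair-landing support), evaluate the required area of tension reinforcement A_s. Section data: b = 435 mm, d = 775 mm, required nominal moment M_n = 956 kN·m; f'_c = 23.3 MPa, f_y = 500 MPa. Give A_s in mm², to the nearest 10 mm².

With M_n = 0.85 f'_c a b (d − a/2), solve the quadratic for a:
a = d − √(d² − 2M_n/(0.85 f'_c b)) = 775 − √(775² − 2 × 956×10⁶/(0.85 × 23.3 × 435)) = 159.62 mm.
A_s = 0.85 f'_c a b / f_y = 0.85 × 23.3 × 159.62 × 435 / 500 = 2750.3 mm².

A_s ≈ 2750 mm²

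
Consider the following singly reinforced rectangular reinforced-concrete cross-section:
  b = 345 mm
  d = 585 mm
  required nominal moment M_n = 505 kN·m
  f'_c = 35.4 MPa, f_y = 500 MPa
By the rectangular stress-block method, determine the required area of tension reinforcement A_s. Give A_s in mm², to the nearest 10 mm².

A_s ≈ 1870 mm²

With M_n = 0.85 f'_c a b (d − a/2), solve the quadratic for a:
a = d − √(d² − 2M_n/(0.85 f'_c b)) = 585 − √(585² − 2 × 505×10⁶/(0.85 × 35.4 × 345)) = 90.09 mm.
A_s = 0.85 f'_c a b / f_y = 0.85 × 35.4 × 90.09 × 345 / 500 = 1870.5 mm².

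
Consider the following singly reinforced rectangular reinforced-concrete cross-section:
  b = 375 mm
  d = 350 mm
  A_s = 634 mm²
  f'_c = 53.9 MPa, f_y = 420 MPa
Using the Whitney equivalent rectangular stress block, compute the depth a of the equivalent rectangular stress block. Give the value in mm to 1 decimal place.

a ≈ 15.5 mm

T = A_s f_y = 634 × 420 = 266280 N = 266.28 kN.
Setting C = 0.85 f'_c a b equal to T: a = 266280/(0.85 × 53.9 × 375) = 15.5 mm.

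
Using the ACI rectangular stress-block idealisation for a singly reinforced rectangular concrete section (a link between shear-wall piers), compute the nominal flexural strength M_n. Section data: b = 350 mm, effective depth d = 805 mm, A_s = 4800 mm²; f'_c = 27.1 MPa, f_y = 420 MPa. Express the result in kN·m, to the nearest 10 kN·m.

M_n ≈ 1370 kN·m

T = A_s f_y = 4800 × 420 = 2016000 N = 2016 kN.
From C = T: a = T/(0.85 f'_c b) = 2016000/(0.85 × 27.1 × 350) = 250.05 mm.
M_n = T(d − a/2) = 2016 kN × (805 − 125.025) mm = 1370.83 kN·m.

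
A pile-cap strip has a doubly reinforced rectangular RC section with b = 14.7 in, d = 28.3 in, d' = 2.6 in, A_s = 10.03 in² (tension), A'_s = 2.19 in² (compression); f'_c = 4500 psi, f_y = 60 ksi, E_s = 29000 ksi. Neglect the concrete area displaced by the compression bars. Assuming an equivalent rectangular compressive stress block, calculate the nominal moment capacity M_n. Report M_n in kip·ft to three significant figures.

M_n ≈ 1230 kip·ft

Assume both steels yield.
a = (A_s − A'_s) f_y/(0.85 f'_c b) = (10.03 − 2.19) × 60/(0.85 × 4.5 × 14.7) = 8.366 in.
c = a/β₁ = 8.366/0.825 = 10.141 in; ε'_s = 0.003(c − d')/c = 0.0022 ≥ ε_y = 0.0021, so the compression steel yields.
M_n = (A_s − A'_s) f_y (d − a/2) + A'_s f_y (d − d') = 470.4 × (28.3 − 4.183) + 131.4 × (28.3 − 2.6) = 11344.6 + 3377.0 = 14721.6 kip·in = 14721.6/12 = 1226.80 kip·ft.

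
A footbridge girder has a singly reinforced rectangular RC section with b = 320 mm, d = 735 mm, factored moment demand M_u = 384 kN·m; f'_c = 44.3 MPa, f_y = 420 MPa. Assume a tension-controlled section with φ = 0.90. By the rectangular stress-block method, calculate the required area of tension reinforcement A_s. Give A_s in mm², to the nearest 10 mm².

A_s ≈ 1430 mm²

M_n = M_u/φ = 384/0.90 = 426.667 kN·m.
With M_n = 0.85 f'_c a b (d − a/2), solve the quadratic for a:
a = d − √(d² − 2M_n/(0.85 f'_c b)) = 735 − √(735² − 2 × 426.667×10⁶/(0.85 × 44.3 × 320)) = 49.87 mm.
A_s = 0.85 f'_c a b / f_y = 0.85 × 44.3 × 49.87 × 320 / 420 = 1430.7 mm².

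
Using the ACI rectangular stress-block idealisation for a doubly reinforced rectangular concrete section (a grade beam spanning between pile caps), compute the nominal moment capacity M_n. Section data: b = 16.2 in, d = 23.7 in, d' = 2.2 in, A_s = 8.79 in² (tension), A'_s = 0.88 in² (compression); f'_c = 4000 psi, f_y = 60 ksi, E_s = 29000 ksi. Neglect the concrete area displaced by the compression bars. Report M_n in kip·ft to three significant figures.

M_n ≈ 862 kip·ft

Assume both steels yield.
a = (A_s − A'_s) f_y/(0.85 f'_c b) = (8.79 − 0.88) × 60/(0.85 × 4 × 16.2) = 8.617 in.
c = a/β₁ = 8.617/0.85 = 10.138 in; ε'_s = 0.003(c − d')/c = 0.0023 ≥ ε_y = 0.0021, so the compression steel yields.
M_n = (A_s − A'_s) f_y (d − a/2) + A'_s f_y (d − d') = 474.6 × (23.7 − 4.3085) + 52.8 × (23.7 − 2.2) = 9203.2 + 1135.2 = 10338.4 kip·in = 10338.4/12 = 861.53 kip·ft.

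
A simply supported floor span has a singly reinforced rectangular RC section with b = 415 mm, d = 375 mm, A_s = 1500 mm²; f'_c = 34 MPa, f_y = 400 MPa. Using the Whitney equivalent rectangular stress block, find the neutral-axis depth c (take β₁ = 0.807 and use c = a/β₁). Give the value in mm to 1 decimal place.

T = A_s f_y = 1500 × 400 = 600000 N = 600 kN.
Setting C = 0.85 f'_c a b equal to T: a = 600000/(0.85 × 34 × 415) = 50.027 mm.
With β₁ = 0.807, c = a/β₁ = 50.027/0.807 = 62.0 mm.

c ≈ 62.0 mm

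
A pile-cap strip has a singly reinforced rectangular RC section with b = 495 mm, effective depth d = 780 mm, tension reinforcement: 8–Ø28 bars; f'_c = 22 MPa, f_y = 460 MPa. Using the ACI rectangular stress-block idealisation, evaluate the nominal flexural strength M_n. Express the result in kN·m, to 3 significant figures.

A_s = 8 × 616 = 4928 mm².
T = A_s f_y = 4928 × 460 = 2266880 N = 2266.88 kN.
From C = T: a = T/(0.85 f'_c b) = 2266880/(0.85 × 22 × 495) = 244.90 mm.
M_n = T(d − a/2) = 2266.88 kN × (780 − 122.45) mm = 1490.59 kN·m.

M_n ≈ 1490 kN·m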